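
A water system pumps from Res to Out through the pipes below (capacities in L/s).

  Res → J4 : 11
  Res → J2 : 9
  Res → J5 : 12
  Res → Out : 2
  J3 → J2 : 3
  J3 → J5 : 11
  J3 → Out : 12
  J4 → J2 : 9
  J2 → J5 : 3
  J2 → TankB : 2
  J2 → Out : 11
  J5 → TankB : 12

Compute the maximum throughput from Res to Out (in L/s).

13

Augment Res→Out: bottleneck 2, flow now 2.
Augment Res→J2→Out: bottleneck 9, flow now 11.
Augment Res→J4→J2→Out: bottleneck 2, flow now 13.
No augmenting path remains; maximum flow = 13.
In the residual graph, reachable from Res: {Res, J4, J2, J5, TankB}.
Min-cut edges: Res→Out (2), J2→Out (11); capacity 2 + 11 = 13.
This cut is saturated, so no flow can exceed 13.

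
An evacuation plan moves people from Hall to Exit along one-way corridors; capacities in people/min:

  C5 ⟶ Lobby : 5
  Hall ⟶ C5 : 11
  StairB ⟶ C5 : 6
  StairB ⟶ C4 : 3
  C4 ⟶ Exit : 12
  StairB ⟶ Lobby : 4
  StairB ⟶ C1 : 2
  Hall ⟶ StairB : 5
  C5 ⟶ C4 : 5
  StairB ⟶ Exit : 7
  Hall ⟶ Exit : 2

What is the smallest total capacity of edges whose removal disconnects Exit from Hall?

Augment Hall→Exit: bottleneck 2, flow now 2.
Augment Hall→StairB→Exit: bottleneck 5, flow now 7.
Augment Hall→C5→C4→Exit: bottleneck 5, flow now 12.
No augmenting path remains; maximum flow = 12.
By max-flow min-cut, the minimum cut capacity equals the max flow.
In the residual graph, reachable from Hall: {Hall, C5, Lobby}.
Min-cut edges: Hall→StairB (5), Hall→Exit (2), C5→C4 (5); capacity 5 + 2 + 5 = 12.

12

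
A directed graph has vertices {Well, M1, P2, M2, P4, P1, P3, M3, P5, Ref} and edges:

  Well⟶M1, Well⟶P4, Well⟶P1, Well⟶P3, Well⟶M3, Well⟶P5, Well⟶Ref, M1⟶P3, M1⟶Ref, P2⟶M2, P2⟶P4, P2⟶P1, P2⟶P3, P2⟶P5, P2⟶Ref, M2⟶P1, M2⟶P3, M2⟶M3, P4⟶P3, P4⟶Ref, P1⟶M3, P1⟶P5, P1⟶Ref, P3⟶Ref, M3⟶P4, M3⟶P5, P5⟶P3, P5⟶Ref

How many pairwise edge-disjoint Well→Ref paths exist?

6

Assign every edge capacity 1; by Menger, the answer equals the max flow.
Path Well→Ref (+1); total 1.
Path Well→M1→Ref (+1); total 2.
Path Well→P4→Ref (+1); total 3.
Path Well→P1→Ref (+1); total 4.
Path Well→P3→Ref (+1); total 5.
Path Well→P5→Ref (+1); total 6.
No residual Well→Ref path; max flow = 6.
Certifying cut of size 6: {P3→Ref, P4→Ref, P5→Ref, Well→M1, Well→P1, Well→Ref}.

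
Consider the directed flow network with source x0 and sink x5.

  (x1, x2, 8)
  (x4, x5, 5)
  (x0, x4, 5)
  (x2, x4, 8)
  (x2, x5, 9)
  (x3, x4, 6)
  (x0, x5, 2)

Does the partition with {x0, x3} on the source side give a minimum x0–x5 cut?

Given cut capacity: 5 + 2 + 6 = 13.
Augment x0→x5: bottleneck 2, flow now 2.
Augment x0→x4→x5: bottleneck 5, flow now 7.
No augmenting path remains; maximum flow = 7.
In the residual graph, reachable from x0: {x0}.
Min-cut edges: x0→x4 (5), x0→x5 (2); capacity 5 + 2 = 7.
Cut capacity 13 exceeds the max flow 7, so it is not minimum.

No — its capacity is 13, but the minimum cut has capacity 7.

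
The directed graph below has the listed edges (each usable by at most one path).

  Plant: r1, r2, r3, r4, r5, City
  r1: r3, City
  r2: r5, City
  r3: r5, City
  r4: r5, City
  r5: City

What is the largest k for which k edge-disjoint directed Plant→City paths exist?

6

Assign every edge capacity 1; by Menger, the answer equals the max flow.
Path Plant→City (+1); total 1.
Path Plant→r1→City (+1); total 2.
Path Plant→r2→City (+1); total 3.
Path Plant→r3→City (+1); total 4.
Path Plant→r4→City (+1); total 5.
Path Plant→r5→City (+1); total 6.
No residual Plant→City path; max flow = 6.
Certifying cut of size 6: {Plant→City, Plant→r1, Plant→r2, Plant→r3, Plant→r4, Plant→r5}.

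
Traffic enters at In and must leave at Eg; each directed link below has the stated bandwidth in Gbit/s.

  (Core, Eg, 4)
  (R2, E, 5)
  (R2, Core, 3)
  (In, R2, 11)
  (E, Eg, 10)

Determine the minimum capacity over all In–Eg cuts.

Augment In→R2→Core→Eg: bottleneck 3, flow now 3.
Augment In→R2→E→Eg: bottleneck 5, flow now 8.
No augmenting path remains; maximum flow = 8.
By max-flow min-cut, the minimum cut capacity equals the max flow.
In the residual graph, reachable from In: {In, R2}.
Min-cut edges: R2→Core (3), R2→E (5); capacity 3 + 5 = 8.

8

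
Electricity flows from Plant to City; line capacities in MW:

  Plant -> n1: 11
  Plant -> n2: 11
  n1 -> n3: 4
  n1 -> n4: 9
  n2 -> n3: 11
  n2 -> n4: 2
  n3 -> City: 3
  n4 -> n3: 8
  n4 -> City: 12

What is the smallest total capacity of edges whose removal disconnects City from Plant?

Augment Plant→n1→n3→City: bottleneck 3, flow now 3.
Augment Plant→n1→n4→City: bottleneck 8, flow now 11.
Augment Plant→n2→n4→City: bottleneck 2, flow now 13.
Augment Plant→n2→n3→n1→n4→City: bottleneck 1, flow now 14. (uses reverse residual edge)
No augmenting path remains; maximum flow = 14.
By max-flow min-cut, the minimum cut capacity equals the max flow.
In the residual graph, reachable from Plant: {Plant, n1, n2, n3}.
Min-cut edges: n1→n4 (9), n2→n4 (2), n3→City (3); capacity 9 + 2 + 3 = 14.

14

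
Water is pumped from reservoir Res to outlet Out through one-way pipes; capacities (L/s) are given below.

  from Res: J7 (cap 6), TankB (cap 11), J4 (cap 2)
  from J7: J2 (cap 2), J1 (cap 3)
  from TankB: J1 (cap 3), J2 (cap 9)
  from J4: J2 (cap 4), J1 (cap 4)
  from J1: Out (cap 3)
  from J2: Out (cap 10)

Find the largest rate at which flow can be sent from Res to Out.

13

Augment Res→J7→J1→Out: bottleneck 3, flow now 3.
Augment Res→J7→J2→Out: bottleneck 2, flow now 5.
Augment Res→TankB→J2→Out: bottleneck 8, flow now 13.
No augmenting path remains; maximum flow = 13.
In the residual graph, reachable from Res: {Res, J7, TankB, J4, J1, J2}.
Min-cut edges: J1→Out (3), J2→Out (10); capacity 3 + 10 = 13.
This cut is saturated, so no flow can exceed 13.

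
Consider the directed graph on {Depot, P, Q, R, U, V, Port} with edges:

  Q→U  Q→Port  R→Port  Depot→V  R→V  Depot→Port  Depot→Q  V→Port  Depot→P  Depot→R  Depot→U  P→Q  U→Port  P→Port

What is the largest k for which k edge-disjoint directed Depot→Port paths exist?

Assign every edge capacity 1; by Menger, the answer equals the max flow.
Path Depot→Port (+1); total 1.
Path Depot→P→Port (+1); total 2.
Path Depot→Q→Port (+1); total 3.
Path Depot→R→Port (+1); total 4.
Path Depot→U→Port (+1); total 5.
Path Depot→V→Port (+1); total 6.
No residual Depot→Port path; max flow = 6.
Certifying cut of size 6: {Depot→P, Depot→Port, Depot→Q, Depot→R, Depot→U, Depot→V}.

6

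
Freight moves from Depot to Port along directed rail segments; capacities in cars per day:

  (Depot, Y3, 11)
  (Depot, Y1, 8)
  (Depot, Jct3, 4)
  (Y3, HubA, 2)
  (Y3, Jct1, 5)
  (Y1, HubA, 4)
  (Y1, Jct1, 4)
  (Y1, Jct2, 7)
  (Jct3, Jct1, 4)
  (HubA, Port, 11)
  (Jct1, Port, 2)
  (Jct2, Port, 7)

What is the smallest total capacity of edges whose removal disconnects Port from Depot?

Augment Depot→Y3→HubA→Port: bottleneck 2, flow now 2.
Augment Depot→Y3→Jct1→Port: bottleneck 2, flow now 4.
Augment Depot→Y1→HubA→Port: bottleneck 4, flow now 8.
Augment Depot→Y1→Jct2→Port: bottleneck 4, flow now 12.
No augmenting path remains; maximum flow = 12.
By max-flow min-cut, the minimum cut capacity equals the max flow.
In the residual graph, reachable from Depot: {Depot, Y3, Jct3, Jct1}.
Min-cut edges: Depot→Y1 (8), Y3→HubA (2), Jct1→Port (2); capacity 8 + 2 + 2 = 12.

12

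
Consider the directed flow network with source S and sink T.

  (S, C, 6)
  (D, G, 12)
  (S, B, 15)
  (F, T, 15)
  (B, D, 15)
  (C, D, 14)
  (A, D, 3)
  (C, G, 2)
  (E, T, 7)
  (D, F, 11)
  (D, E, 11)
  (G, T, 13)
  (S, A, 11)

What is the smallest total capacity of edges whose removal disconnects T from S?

Augment S→C→G→T: bottleneck 2, flow now 2.
Augment S→A→D→E→T: bottleneck 3, flow now 5.
Augment S→B→D→E→T: bottleneck 4, flow now 9.
Augment S→B→D→F→T: bottleneck 11, flow now 20.
Augment S→C→D→G→T: bottleneck 4, flow now 24.
No augmenting path remains; maximum flow = 24.
By max-flow min-cut, the minimum cut capacity equals the max flow.
In the residual graph, reachable from S: {S, A}.
Min-cut edges: S→B (15), S→C (6), A→D (3); capacity 15 + 6 + 3 = 24.

24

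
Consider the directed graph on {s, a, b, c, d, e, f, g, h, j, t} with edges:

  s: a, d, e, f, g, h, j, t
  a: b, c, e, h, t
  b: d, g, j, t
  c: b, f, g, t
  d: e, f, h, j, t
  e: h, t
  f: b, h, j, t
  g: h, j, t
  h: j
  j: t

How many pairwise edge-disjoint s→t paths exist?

7

Assign every edge capacity 1; by Menger, the answer equals the max flow.
Path s→t (+1); total 1.
Path s→a→t (+1); total 2.
Path s→d→t (+1); total 3.
Path s→e→t (+1); total 4.
Path s→f→t (+1); total 5.
Path s→g→t (+1); total 6.
Path s→j→t (+1); total 7.
No residual s→t path; max flow = 7.
Certifying cut of size 7: {j→t, s→a, s→d, s→e, s→f, s→g, s→t}.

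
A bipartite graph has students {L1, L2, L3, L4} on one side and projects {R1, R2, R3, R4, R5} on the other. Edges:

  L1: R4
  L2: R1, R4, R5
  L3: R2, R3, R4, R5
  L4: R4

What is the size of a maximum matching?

Unit-capacity flow: source→left, listed edges, right→sink; max matching = max flow.
Augmenting path L1→R4 (+1); matched 1.
Augmenting path L2→R1 (+1); matched 2.
Augmenting path L3→R2 (+1); matched 3.
No augmenting path remains; maximum matching = 3.
König certificate: {L2, L3, R4} is a vertex cover of size 3 (every listed pair touches it), so no matching can be larger.

3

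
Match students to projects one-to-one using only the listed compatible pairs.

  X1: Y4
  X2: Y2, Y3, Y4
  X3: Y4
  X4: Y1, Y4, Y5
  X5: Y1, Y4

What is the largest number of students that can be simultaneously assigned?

Unit-capacity flow: source→left, listed edges, right→sink; max matching = max flow.
Augmenting path X1→Y4 (+1); matched 1.
Augmenting path X2→Y2 (+1); matched 2.
Augmenting path X4→Y1 (+1); matched 3.
Augmenting path X5→Y1→X4→Y5 (+1); matched 4.
No augmenting path remains; maximum matching = 4.
König certificate: {X2, X4, X5, Y4} is a vertex cover of size 4 (every listed pair touches it), so no matching can be larger.

4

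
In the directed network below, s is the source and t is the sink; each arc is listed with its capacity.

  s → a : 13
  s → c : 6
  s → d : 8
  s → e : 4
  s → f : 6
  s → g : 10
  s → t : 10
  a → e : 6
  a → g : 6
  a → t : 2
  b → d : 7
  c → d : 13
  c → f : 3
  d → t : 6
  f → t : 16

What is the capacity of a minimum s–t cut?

27

Augment s→t: bottleneck 10, flow now 10.
Augment s→a→t: bottleneck 2, flow now 12.
Augment s→d→t: bottleneck 6, flow now 18.
Augment s→f→t: bottleneck 6, flow now 24.
Augment s→c→f→t: bottleneck 3, flow now 27.
No augmenting path remains; maximum flow = 27.
By max-flow min-cut, the minimum cut capacity equals the max flow.
In the residual graph, reachable from s: {s, a, c, d, e, g}.
Min-cut edges: s→f (6), s→t (10), a→t (2), c→f (3), d→t (6); capacity 6 + 10 + 2 + 3 + 6 = 27.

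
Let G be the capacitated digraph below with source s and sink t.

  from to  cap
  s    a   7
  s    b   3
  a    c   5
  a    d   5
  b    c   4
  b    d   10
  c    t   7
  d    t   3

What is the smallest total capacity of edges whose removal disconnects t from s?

10

Augment s→a→c→t: bottleneck 5, flow now 5.
Augment s→a→d→t: bottleneck 2, flow now 7.
Augment s→b→c→t: bottleneck 2, flow now 9.
Augment s→b→d→t: bottleneck 1, flow now 10.
No augmenting path remains; maximum flow = 10.
By max-flow min-cut, the minimum cut capacity equals the max flow.
In the residual graph, reachable from s: {s}.
Min-cut edges: s→a (7), s→b (3); capacity 7 + 3 = 10.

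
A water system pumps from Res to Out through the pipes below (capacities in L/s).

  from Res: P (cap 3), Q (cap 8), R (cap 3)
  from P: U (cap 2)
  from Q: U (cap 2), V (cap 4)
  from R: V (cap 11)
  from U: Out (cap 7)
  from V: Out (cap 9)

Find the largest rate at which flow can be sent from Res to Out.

11

Augment Res→P→U→Out: bottleneck 2, flow now 2.
Augment Res→Q→U→Out: bottleneck 2, flow now 4.
Augment Res→Q→V→Out: bottleneck 4, flow now 8.
Augment Res→R→V→Out: bottleneck 3, flow now 11.
No augmenting path remains; maximum flow = 11.
In the residual graph, reachable from Res: {Res, P, Q}.
Min-cut edges: Res→R (3), P→U (2), Q→U (2), Q→V (4); capacity 3 + 2 + 2 + 4 = 11.
This cut is saturated, so no flow can exceed 11.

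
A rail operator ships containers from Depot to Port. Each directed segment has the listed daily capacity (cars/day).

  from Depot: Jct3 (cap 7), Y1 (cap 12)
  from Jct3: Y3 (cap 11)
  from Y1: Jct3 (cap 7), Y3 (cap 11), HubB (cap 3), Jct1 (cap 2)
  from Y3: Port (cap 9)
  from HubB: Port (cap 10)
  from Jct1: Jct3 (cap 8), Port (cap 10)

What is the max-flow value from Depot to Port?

14

Augment Depot→Jct3→Y3→Port: bottleneck 7, flow now 7.
Augment Depot→Y1→Y3→Port: bottleneck 2, flow now 9.
Augment Depot→Y1→HubB→Port: bottleneck 3, flow now 12.
Augment Depot→Y1→Jct1→Port: bottleneck 2, flow now 14.
No augmenting path remains; maximum flow = 14.
In the residual graph, reachable from Depot: {Depot, Jct3, Y1, Y3}.
Min-cut edges: Y1→HubB (3), Y1→Jct1 (2), Y3→Port (9); capacity 3 + 2 + 9 = 14.
This cut is saturated, so no flow can exceed 14.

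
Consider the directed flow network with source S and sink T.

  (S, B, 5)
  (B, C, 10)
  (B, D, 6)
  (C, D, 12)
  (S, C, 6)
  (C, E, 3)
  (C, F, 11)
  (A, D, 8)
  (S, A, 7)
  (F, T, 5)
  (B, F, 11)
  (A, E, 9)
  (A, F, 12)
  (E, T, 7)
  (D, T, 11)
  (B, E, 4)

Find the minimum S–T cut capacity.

Augment S→A→D→T: bottleneck 7, flow now 7.
Augment S→B→D→T: bottleneck 4, flow now 11.
Augment S→B→E→T: bottleneck 1, flow now 12.
Augment S→C→E→T: bottleneck 3, flow now 15.
Augment S→C→F→T: bottleneck 3, flow now 18.
No augmenting path remains; maximum flow = 18.
By max-flow min-cut, the minimum cut capacity equals the max flow.
In the residual graph, reachable from S: {S}.
Min-cut edges: S→A (7), S→B (5), S→C (6); capacity 7 + 5 + 6 = 18.

18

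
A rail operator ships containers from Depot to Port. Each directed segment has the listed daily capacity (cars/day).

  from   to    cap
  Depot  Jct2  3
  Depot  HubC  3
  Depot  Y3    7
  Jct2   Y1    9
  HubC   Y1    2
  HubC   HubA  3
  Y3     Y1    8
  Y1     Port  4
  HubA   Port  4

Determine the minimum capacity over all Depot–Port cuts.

Augment Depot→Jct2→Y1→Port: bottleneck 3, flow now 3.
Augment Depot→HubC→Y1→Port: bottleneck 1, flow now 4.
Augment Depot→HubC→HubA→Port: bottleneck 2, flow now 6.
Augment Depot→Y3→Y1→HubC→HubA→Port: bottleneck 1, flow now 7. (uses reverse residual edge)
No augmenting path remains; maximum flow = 7.
By max-flow min-cut, the minimum cut capacity equals the max flow.
In the residual graph, reachable from Depot: {Depot, Jct2, Y3, Y1}.
Min-cut edges: Depot→HubC (3), Y1→Port (4); capacity 3 + 4 = 7.

7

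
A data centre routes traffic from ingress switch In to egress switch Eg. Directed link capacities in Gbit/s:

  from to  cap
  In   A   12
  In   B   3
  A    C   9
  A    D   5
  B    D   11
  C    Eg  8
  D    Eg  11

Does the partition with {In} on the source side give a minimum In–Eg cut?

Given cut capacity: 12 + 3 = 15.
Augment In→A→C→Eg: bottleneck 8, flow now 8.
Augment In→A→D→Eg: bottleneck 4, flow now 12.
Augment In→B→D→Eg: bottleneck 3, flow now 15.
No augmenting path remains; maximum flow = 15.
Cut capacity 15 equals the max flow, so it is a minimum cut.

Yes — it is a minimum cut (capacity 15).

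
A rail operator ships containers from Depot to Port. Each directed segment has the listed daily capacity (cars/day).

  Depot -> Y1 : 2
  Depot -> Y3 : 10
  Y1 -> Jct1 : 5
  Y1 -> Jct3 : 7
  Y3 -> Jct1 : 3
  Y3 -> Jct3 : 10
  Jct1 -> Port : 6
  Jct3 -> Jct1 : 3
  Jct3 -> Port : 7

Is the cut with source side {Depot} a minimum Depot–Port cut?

Yes — it is a minimum cut (capacity 12).

Given cut capacity: 2 + 10 = 12.
Augment Depot→Y1→Jct1→Port: bottleneck 2, flow now 2.
Augment Depot→Y3→Jct1→Port: bottleneck 3, flow now 5.
Augment Depot→Y3→Jct3→Port: bottleneck 7, flow now 12.
No augmenting path remains; maximum flow = 12.
Cut capacity 12 equals the max flow, so it is a minimum cut.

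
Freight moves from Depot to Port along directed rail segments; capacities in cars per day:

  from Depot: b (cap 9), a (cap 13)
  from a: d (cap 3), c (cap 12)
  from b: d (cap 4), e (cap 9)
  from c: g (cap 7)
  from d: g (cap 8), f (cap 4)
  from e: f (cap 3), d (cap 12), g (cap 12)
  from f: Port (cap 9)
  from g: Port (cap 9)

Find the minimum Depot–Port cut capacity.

16

Augment Depot→a→c→g→Port: bottleneck 7, flow now 7.
Augment Depot→a→d→f→Port: bottleneck 3, flow now 10.
Augment Depot→b→d→f→Port: bottleneck 1, flow now 11.
Augment Depot→b→d→g→Port: bottleneck 2, flow now 13.
Augment Depot→b→e→f→Port: bottleneck 3, flow now 16.
No augmenting path remains; maximum flow = 16.
By max-flow min-cut, the minimum cut capacity equals the max flow.
In the residual graph, reachable from Depot: {Depot, a, b, c, d, e, g}.
Min-cut edges: d→f (4), e→f (3), g→Port (9); capacity 4 + 3 + 9 = 16.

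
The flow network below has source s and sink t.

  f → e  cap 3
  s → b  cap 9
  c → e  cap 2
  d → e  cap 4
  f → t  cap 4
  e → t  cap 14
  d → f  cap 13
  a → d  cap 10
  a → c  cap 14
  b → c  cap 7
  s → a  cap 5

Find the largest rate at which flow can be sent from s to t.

7

Augment s→a→c→e→t: bottleneck 2, flow now 2.
Augment s→a→d→e→t: bottleneck 3, flow now 5.
Augment s→b→c→a→d→e→t: bottleneck 1, flow now 6. (uses reverse residual edge)
Augment s→b→c→a→d→f→t: bottleneck 1, flow now 7. (uses reverse residual edge)
No augmenting path remains; maximum flow = 7.
In the residual graph, reachable from s: {s, b, c}.
Min-cut edges: s→a (5), c→e (2); capacity 5 + 2 = 7.
This cut is saturated, so no flow can exceed 7.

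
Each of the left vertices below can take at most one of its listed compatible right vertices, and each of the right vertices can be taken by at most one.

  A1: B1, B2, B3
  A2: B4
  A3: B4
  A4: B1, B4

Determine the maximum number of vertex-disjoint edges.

Unit-capacity flow: source→left, listed edges, right→sink; max matching = max flow.
Augmenting path A1→B1 (+1); matched 1.
Augmenting path A2→B4 (+1); matched 2.
Augmenting path A4→B1→A1→B2 (+1); matched 3.
No augmenting path remains; maximum matching = 3.
König certificate: {A1, A4, B4} is a vertex cover of size 3 (every listed pair touches it), so no matching can be larger.

3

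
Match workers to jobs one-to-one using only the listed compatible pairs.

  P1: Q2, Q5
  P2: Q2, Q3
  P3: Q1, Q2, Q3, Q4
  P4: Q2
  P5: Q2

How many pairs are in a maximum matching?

Unit-capacity flow: source→left, listed edges, right→sink; max matching = max flow.
Augmenting path P1→Q2 (+1); matched 1.
Augmenting path P2→Q3 (+1); matched 2.
Augmenting path P3→Q1 (+1); matched 3.
Augmenting path P4→Q2→P1→Q5 (+1); matched 4.
No augmenting path remains; maximum matching = 4.
König certificate: {P1, P2, P3, Q2} is a vertex cover of size 4 (every listed pair touches it), so no matching can be larger.

4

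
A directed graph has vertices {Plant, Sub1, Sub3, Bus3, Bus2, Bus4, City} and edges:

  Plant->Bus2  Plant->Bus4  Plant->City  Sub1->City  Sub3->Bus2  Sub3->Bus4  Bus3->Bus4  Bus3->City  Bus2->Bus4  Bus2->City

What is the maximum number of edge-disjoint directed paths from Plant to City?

Assign every edge capacity 1; by Menger, the answer equals the max flow.
Path Plant→City (+1); total 1.
Path Plant→Bus2→City (+1); total 2.
No residual Plant→City path; max flow = 2.
Certifying cut of size 2: {Plant→Bus2, Plant→City}.

2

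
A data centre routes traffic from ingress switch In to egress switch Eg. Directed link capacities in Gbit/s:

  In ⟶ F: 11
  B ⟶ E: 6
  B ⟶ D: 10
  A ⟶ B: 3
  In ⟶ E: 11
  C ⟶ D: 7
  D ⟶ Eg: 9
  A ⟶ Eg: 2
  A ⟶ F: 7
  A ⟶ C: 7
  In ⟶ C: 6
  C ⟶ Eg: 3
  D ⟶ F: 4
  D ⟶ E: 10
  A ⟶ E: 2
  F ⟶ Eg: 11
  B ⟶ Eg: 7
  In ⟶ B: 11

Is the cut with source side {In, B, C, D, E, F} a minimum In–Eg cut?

Given cut capacity: 7 + 3 + 9 + 11 = 30.
Augment In→B→Eg: bottleneck 7, flow now 7.
Augment In→C→Eg: bottleneck 3, flow now 10.
Augment In→F→Eg: bottleneck 11, flow now 21.
Augment In→B→D→Eg: bottleneck 4, flow now 25.
Augment In→C→D→Eg: bottleneck 3, flow now 28.
No augmenting path remains; maximum flow = 28.
In the residual graph, reachable from In: {In, E}.
Min-cut edges: In→B (11), In→C (6), In→F (11); capacity 11 + 6 + 11 = 28.
Cut capacity 30 exceeds the max flow 28, so it is not minimum.

No — its capacity is 30, but the minimum cut has capacity 28.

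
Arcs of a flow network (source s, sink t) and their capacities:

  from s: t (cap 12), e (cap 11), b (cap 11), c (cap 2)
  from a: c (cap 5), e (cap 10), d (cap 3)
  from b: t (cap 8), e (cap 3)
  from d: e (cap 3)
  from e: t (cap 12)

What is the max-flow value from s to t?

32

Augment s→t: bottleneck 12, flow now 12.
Augment s→b→t: bottleneck 8, flow now 20.
Augment s→e→t: bottleneck 11, flow now 31.
Augment s→b→e→t: bottleneck 1, flow now 32.
No augmenting path remains; maximum flow = 32.
In the residual graph, reachable from s: {s, b, c, e}.
Min-cut edges: s→t (12), b→t (8), e→t (12); capacity 12 + 8 + 12 = 32.
This cut is saturated, so no flow can exceed 32.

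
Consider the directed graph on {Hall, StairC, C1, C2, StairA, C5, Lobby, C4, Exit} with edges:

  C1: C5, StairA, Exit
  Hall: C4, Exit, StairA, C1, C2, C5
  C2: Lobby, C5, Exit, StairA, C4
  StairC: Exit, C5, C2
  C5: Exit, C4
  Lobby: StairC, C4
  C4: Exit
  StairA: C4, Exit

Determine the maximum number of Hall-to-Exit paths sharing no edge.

6

Assign every edge capacity 1; by Menger, the answer equals the max flow.
Path Hall→Exit (+1); total 1.
Path Hall→C1→Exit (+1); total 2.
Path Hall→C2→Exit (+1); total 3.
Path Hall→StairA→Exit (+1); total 4.
Path Hall→C5→Exit (+1); total 5.
Path Hall→C4→Exit (+1); total 6.
No residual Hall→Exit path; max flow = 6.
Certifying cut of size 6: {Hall→C1, Hall→C2, Hall→C4, Hall→C5, Hall→Exit, Hall→StairA}.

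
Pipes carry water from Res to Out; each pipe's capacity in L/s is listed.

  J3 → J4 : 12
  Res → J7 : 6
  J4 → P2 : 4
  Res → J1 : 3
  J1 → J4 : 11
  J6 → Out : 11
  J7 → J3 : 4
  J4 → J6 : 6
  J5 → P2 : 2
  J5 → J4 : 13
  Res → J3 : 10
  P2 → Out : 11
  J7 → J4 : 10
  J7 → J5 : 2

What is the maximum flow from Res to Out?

Augment Res→J7→J4→P2→Out: bottleneck 4, flow now 4.
Augment Res→J7→J4→J6→Out: bottleneck 2, flow now 6.
Augment Res→J1→J4→J6→Out: bottleneck 3, flow now 9.
Augment Res→J3→J4→J6→Out: bottleneck 1, flow now 10.
Augment Res→J3→J4→J7→J5→P2→Out: bottleneck 2, flow now 12. (uses reverse residual edge)
No augmenting path remains; maximum flow = 12.
In the residual graph, reachable from Res: {Res, J7, J1, J3, J4}.
Min-cut edges: J7→J5 (2), J4→P2 (4), J4→J6 (6); capacity 2 + 4 + 6 = 12.
This cut is saturated, so no flow can exceed 12.

12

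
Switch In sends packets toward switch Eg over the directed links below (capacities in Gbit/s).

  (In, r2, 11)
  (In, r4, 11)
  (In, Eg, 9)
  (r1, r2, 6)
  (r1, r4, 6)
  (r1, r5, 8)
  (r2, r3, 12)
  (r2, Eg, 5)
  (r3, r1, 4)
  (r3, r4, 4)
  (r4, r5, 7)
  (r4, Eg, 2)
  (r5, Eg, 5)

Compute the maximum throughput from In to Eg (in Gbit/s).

21

Augment In→Eg: bottleneck 9, flow now 9.
Augment In→r2→Eg: bottleneck 5, flow now 14.
Augment In→r4→Eg: bottleneck 2, flow now 16.
Augment In→r4→r5→Eg: bottleneck 5, flow now 21.
No augmenting path remains; maximum flow = 21.
In the residual graph, reachable from In: {In, r1, r2, r3, r4, r5}.
Min-cut edges: In→Eg (9), r2→Eg (5), r4→Eg (2), r5→Eg (5); capacity 9 + 5 + 2 + 5 = 21.
This cut is saturated, so no flow can exceed 21.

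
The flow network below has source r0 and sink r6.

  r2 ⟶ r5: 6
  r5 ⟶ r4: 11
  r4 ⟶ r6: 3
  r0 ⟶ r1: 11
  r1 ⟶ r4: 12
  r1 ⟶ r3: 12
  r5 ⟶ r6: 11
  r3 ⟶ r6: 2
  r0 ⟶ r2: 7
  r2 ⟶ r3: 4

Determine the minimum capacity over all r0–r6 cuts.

Augment r0→r1→r3→r6: bottleneck 2, flow now 2.
Augment r0→r1→r4→r6: bottleneck 3, flow now 5.
Augment r0→r2→r5→r6: bottleneck 6, flow now 11.
No augmenting path remains; maximum flow = 11.
By max-flow min-cut, the minimum cut capacity equals the max flow.
In the residual graph, reachable from r0: {r0, r1, r2, r3, r4}.
Min-cut edges: r2→r5 (6), r3→r6 (2), r4→r6 (3); capacity 6 + 2 + 3 = 11.

11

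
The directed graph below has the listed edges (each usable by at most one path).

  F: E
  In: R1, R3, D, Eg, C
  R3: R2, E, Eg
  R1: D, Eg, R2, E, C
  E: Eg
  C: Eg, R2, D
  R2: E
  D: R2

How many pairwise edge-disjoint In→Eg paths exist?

5

Assign every edge capacity 1; by Menger, the answer equals the max flow.
Path In→Eg (+1); total 1.
Path In→R1→Eg (+1); total 2.
Path In→C→Eg (+1); total 3.
Path In→R3→Eg (+1); total 4.
Path In→D→R2→E→Eg (+1); total 5.
No residual In→Eg path; max flow = 5.
Certifying cut of size 5: {In→C, In→D, In→Eg, In→R1, In→R3}.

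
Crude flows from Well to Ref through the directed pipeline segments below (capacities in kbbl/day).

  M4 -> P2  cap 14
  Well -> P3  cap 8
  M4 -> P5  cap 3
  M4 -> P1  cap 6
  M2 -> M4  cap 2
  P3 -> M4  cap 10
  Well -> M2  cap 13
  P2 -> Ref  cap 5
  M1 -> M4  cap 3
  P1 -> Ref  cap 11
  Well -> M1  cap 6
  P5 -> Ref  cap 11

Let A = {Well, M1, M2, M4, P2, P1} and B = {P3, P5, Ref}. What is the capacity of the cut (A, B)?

27

Edges leaving {Well, M1, M2, M4, P2, P1}: Well→P3 (8), M4→P5 (3), P2→Ref (5), P1→Ref (11).
Cut capacity = 8 + 3 + 5 + 11 = 27.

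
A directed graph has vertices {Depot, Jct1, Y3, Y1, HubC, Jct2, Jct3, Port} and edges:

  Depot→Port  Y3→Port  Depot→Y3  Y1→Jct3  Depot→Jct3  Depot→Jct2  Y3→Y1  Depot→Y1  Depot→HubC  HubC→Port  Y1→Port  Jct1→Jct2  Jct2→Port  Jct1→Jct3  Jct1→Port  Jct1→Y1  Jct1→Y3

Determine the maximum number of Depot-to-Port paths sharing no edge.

5

Assign every edge capacity 1; by Menger, the answer equals the max flow.
Path Depot→Port (+1); total 1.
Path Depot→Y3→Port (+1); total 2.
Path Depot→Y1→Port (+1); total 3.
Path Depot→HubC→Port (+1); total 4.
Path Depot→Jct2→Port (+1); total 5.
No residual Depot→Port path; max flow = 5.
Certifying cut of size 5: {Depot→HubC, Depot→Jct2, Depot→Port, Depot→Y1, Depot→Y3}.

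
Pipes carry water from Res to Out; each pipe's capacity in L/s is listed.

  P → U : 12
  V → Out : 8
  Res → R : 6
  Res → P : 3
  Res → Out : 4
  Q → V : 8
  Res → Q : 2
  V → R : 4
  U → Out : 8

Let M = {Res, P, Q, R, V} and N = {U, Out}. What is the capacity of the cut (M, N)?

24

Edges leaving {Res, P, Q, R, V}: Res→Out (4), P→U (12), V→Out (8).
Cut capacity = 4 + 12 + 8 = 24.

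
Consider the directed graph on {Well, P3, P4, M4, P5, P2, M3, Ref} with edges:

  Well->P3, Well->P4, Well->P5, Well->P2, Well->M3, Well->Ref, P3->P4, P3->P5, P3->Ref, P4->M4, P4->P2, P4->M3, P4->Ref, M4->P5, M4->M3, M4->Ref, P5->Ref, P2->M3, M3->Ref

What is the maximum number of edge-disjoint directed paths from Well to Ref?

Assign every edge capacity 1; by Menger, the answer equals the max flow.
Path Well→Ref (+1); total 1.
Path Well→P3→Ref (+1); total 2.
Path Well→P4→Ref (+1); total 3.
Path Well→P5→Ref (+1); total 4.
Path Well→M3→Ref (+1); total 5.
No residual Well→Ref path; max flow = 5.
Certifying cut of size 5: {M3→Ref, Well→P3, Well→P4, Well→P5, Well→Ref}.

5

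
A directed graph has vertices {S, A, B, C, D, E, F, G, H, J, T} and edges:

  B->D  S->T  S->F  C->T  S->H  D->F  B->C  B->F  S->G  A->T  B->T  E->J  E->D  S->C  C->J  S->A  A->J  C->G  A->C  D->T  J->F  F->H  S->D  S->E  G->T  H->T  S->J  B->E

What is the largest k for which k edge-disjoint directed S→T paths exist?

Assign every edge capacity 1; by Menger, the answer equals the max flow.
Path S→T (+1); total 1.
Path S→A→T (+1); total 2.
Path S→C→T (+1); total 3.
Path S→D→T (+1); total 4.
Path S→G→T (+1); total 5.
Path S→H→T (+1); total 6.
No residual S→T path; max flow = 6.
Certifying cut of size 6: {D→T, H→T, S→A, S→C, S→G, S→T}.

6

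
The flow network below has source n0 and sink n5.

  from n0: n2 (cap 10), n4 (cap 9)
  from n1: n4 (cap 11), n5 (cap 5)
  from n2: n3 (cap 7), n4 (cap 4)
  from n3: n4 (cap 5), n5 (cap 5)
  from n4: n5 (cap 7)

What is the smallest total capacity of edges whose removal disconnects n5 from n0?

Augment n0→n4→n5: bottleneck 7, flow now 7.
Augment n0→n2→n3→n5: bottleneck 5, flow now 12.
No augmenting path remains; maximum flow = 12.
By max-flow min-cut, the minimum cut capacity equals the max flow.
In the residual graph, reachable from n0: {n0, n2, n3, n4}.
Min-cut edges: n3→n5 (5), n4→n5 (7); capacity 5 + 7 = 12.

12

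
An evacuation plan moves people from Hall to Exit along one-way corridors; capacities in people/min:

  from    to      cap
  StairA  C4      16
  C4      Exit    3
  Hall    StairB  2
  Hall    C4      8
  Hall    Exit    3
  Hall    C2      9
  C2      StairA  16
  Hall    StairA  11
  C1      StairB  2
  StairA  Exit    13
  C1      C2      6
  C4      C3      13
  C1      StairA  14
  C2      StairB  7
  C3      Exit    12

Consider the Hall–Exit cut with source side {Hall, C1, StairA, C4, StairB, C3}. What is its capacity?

Edges leaving {Hall, C1, StairA, C4, StairB, C3}: Hall→C2 (9), Hall→Exit (3), C1→C2 (6), StairA→Exit (13), C4→Exit (3), C3→Exit (12).
Cut capacity = 9 + 3 + 6 + 13 + 3 + 12 = 46.

46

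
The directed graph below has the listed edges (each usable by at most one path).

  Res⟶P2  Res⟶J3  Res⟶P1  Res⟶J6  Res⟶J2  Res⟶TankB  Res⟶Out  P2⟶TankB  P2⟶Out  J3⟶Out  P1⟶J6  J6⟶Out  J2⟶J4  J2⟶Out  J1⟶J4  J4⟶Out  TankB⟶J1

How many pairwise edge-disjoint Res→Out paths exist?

6

Assign every edge capacity 1; by Menger, the answer equals the max flow.
Path Res→Out (+1); total 1.
Path Res→P2→Out (+1); total 2.
Path Res→J3→Out (+1); total 3.
Path Res→J6→Out (+1); total 4.
Path Res→J2→Out (+1); total 5.
Path Res→TankB→J1→J4→Out (+1); total 6.
No residual Res→Out path; max flow = 6.
Certifying cut of size 6: {J6→Out, Res→J2, Res→J3, Res→Out, Res→P2, Res→TankB}.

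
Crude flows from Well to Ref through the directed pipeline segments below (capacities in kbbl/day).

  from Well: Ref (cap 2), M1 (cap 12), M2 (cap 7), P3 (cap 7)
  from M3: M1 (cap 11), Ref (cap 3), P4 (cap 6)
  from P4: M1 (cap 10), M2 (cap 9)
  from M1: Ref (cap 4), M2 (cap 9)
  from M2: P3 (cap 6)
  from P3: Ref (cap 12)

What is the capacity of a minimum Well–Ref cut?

18

Augment Well→Ref: bottleneck 2, flow now 2.
Augment Well→M1→Ref: bottleneck 4, flow now 6.
Augment Well→P3→Ref: bottleneck 7, flow now 13.
Augment Well→M2→P3→Ref: bottleneck 5, flow now 18.
No augmenting path remains; maximum flow = 18.
By max-flow min-cut, the minimum cut capacity equals the max flow.
In the residual graph, reachable from Well: {Well, M1, M2, P3}.
Min-cut edges: Well→Ref (2), M1→Ref (4), P3→Ref (12); capacity 2 + 4 + 12 = 18.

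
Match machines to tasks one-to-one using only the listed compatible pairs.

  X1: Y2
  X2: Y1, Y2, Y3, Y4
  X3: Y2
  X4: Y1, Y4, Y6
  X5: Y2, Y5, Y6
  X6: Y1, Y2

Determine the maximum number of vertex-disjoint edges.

5

Unit-capacity flow: source→left, listed edges, right→sink; max matching = max flow.
Augmenting path X1→Y2 (+1); matched 1.
Augmenting path X2→Y1 (+1); matched 2.
Augmenting path X4→Y4 (+1); matched 3.
Augmenting path X5→Y5 (+1); matched 4.
Augmenting path X6→Y1→X2→Y3 (+1); matched 5.
No augmenting path remains; maximum matching = 5.
König certificate: {X2, X4, X5, X6, Y2} is a vertex cover of size 5 (every listed pair touches it), so no matching can be larger.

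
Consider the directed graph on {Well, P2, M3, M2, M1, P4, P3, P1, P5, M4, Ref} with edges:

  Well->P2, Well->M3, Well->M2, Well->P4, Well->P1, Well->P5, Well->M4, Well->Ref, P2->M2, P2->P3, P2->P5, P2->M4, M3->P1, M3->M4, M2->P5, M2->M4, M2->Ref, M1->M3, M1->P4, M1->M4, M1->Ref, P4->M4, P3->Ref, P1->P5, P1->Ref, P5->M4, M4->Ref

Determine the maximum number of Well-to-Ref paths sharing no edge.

5

Assign every edge capacity 1; by Menger, the answer equals the max flow.
Path Well→Ref (+1); total 1.
Path Well→M2→Ref (+1); total 2.
Path Well→P1→Ref (+1); total 3.
Path Well→M4→Ref (+1); total 4.
Path Well→P2→P3→Ref (+1); total 5.
No residual Well→Ref path; max flow = 5.
Certifying cut of size 5: {M4→Ref, P1→Ref, Well→M2, Well→P2, Well→Ref}.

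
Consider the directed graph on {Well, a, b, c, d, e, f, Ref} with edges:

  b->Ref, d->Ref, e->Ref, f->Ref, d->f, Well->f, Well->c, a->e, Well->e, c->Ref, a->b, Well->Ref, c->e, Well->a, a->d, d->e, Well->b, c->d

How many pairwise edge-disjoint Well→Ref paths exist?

Assign every edge capacity 1; by Menger, the answer equals the max flow.
Path Well→Ref (+1); total 1.
Path Well→b→Ref (+1); total 2.
Path Well→c→Ref (+1); total 3.
Path Well→e→Ref (+1); total 4.
Path Well→f→Ref (+1); total 5.
Path Well→a→d→Ref (+1); total 6.
No residual Well→Ref path; max flow = 6.
Certifying cut of size 6: {Well→Ref, Well→a, Well→b, Well→c, Well→e, Well→f}.

6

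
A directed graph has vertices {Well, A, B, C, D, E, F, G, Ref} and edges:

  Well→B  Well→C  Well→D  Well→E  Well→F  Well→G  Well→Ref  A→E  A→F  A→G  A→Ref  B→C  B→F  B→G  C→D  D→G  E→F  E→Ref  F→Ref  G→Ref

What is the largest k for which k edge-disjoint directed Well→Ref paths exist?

4

Assign every edge capacity 1; by Menger, the answer equals the max flow.
Path Well→Ref (+1); total 1.
Path Well→E→Ref (+1); total 2.
Path Well→F→Ref (+1); total 3.
Path Well→G→Ref (+1); total 4.
No residual Well→Ref path; max flow = 4.
Certifying cut of size 4: {F→Ref, G→Ref, Well→E, Well→Ref}.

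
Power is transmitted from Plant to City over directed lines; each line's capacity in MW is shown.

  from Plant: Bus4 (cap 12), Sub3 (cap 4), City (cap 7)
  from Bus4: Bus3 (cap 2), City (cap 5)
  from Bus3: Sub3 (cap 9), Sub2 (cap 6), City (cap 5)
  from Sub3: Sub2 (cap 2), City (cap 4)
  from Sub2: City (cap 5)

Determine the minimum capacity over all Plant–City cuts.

18

Augment Plant→City: bottleneck 7, flow now 7.
Augment Plant→Bus4→City: bottleneck 5, flow now 12.
Augment Plant→Sub3→City: bottleneck 4, flow now 16.
Augment Plant→Bus4→Bus3→City: bottleneck 2, flow now 18.
No augmenting path remains; maximum flow = 18.
By max-flow min-cut, the minimum cut capacity equals the max flow.
In the residual graph, reachable from Plant: {Plant, Bus4}.
Min-cut edges: Plant→Sub3 (4), Plant→City (7), Bus4→Bus3 (2), Bus4→City (5); capacity 4 + 7 + 2 + 5 = 18.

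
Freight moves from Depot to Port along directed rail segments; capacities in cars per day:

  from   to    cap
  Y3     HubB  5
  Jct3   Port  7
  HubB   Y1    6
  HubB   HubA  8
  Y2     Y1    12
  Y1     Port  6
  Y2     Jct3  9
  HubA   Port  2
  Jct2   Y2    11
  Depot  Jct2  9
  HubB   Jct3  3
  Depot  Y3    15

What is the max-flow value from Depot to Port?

14

Augment Depot→Y3→HubB→Y1→Port: bottleneck 5, flow now 5.
Augment Depot→Jct2→Y2→Y1→Port: bottleneck 1, flow now 6.
Augment Depot→Jct2→Y2→Jct3→Port: bottleneck 7, flow now 13.
Augment Depot→Jct2→Y2→Y1→HubB→HubA→Port: bottleneck 1, flow now 14. (uses reverse residual edge)
No augmenting path remains; maximum flow = 14.
In the residual graph, reachable from Depot: {Depot, Y3}.
Min-cut edges: Depot→Jct2 (9), Y3→HubB (5); capacity 9 + 5 = 14.
This cut is saturated, so no flow can exceed 14.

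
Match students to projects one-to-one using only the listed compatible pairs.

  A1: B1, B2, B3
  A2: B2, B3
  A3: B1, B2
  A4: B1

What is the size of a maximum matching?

Unit-capacity flow: source→left, listed edges, right→sink; max matching = max flow.
Augmenting path A1→B1 (+1); matched 1.
Augmenting path A2→B2 (+1); matched 2.
Augmenting path A3→B1→A1→B3 (+1); matched 3.
No augmenting path remains; maximum matching = 3.
König certificate: {B1, B2, B3} is a vertex cover of size 3 (every listed pair touches it), so no matching can be larger.

3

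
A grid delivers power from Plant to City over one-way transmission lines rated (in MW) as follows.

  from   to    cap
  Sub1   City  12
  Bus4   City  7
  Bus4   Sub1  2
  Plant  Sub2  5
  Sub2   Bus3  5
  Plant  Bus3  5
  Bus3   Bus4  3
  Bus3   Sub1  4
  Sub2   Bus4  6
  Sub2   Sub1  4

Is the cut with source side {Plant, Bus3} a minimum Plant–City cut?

No — its capacity is 12, but the minimum cut has capacity 10.

Given cut capacity: 5 + 3 + 4 = 12.
Augment Plant→Sub2→Bus4→City: bottleneck 5, flow now 5.
Augment Plant→Bus3→Bus4→City: bottleneck 2, flow now 7.
Augment Plant→Bus3→Sub1→City: bottleneck 3, flow now 10.
No augmenting path remains; maximum flow = 10.
In the residual graph, reachable from Plant: {Plant}.
Min-cut edges: Plant→Sub2 (5), Plant→Bus3 (5); capacity 5 + 5 = 10.
Cut capacity 12 exceeds the max flow 10, so it is not minimum.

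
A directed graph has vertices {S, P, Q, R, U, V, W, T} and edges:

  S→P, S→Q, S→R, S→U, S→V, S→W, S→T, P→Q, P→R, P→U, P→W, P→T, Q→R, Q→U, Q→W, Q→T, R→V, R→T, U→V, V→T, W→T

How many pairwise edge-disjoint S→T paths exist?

6

Assign every edge capacity 1; by Menger, the answer equals the max flow.
Path S→T (+1); total 1.
Path S→P→T (+1); total 2.
Path S→Q→T (+1); total 3.
Path S→R→T (+1); total 4.
Path S→V→T (+1); total 5.
Path S→W→T (+1); total 6.
No residual S→T path; max flow = 6.
Certifying cut of size 6: {S→P, S→Q, S→R, S→T, S→W, V→T}.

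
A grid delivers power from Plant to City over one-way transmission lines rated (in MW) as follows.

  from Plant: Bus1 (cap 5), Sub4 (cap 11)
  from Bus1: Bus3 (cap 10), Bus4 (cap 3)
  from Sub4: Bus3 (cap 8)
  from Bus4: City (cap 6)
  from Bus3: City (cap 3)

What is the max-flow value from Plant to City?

6

Augment Plant→Bus1→Bus4→City: bottleneck 3, flow now 3.
Augment Plant→Bus1→Bus3→City: bottleneck 2, flow now 5.
Augment Plant→Sub4→Bus3→City: bottleneck 1, flow now 6.
No augmenting path remains; maximum flow = 6.
In the residual graph, reachable from Plant: {Plant, Bus1, Sub4, Bus3}.
Min-cut edges: Bus1→Bus4 (3), Bus3→City (3); capacity 3 + 3 = 6.
This cut is saturated, so no flow can exceed 6.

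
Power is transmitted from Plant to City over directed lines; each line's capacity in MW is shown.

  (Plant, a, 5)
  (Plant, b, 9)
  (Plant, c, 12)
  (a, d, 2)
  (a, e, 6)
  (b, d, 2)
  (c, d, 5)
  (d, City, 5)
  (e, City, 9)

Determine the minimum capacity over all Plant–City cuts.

Augment Plant→a→d→City: bottleneck 2, flow now 2.
Augment Plant→a→e→City: bottleneck 3, flow now 5.
Augment Plant→b→d→City: bottleneck 2, flow now 7.
Augment Plant→c→d→City: bottleneck 1, flow now 8.
Augment Plant→c→d→a→e→City: bottleneck 2, flow now 10. (uses reverse residual edge)
No augmenting path remains; maximum flow = 10.
By max-flow min-cut, the minimum cut capacity equals the max flow.
In the residual graph, reachable from Plant: {Plant, b, c, d}.
Min-cut edges: Plant→a (5), d→City (5); capacity 5 + 5 = 10.

10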